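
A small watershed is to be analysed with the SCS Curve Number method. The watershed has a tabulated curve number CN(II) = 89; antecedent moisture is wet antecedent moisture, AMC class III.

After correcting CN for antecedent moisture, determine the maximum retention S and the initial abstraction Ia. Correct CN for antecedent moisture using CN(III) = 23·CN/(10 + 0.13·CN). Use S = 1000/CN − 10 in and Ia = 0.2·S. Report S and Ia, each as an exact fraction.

Wet (AMC III): CN(III) = 23·89/(10 + 0.13·89) = 2047/(2157/100) = 204700/2157 ≈ 94.900
Max retention: S = 1000/(204700/2157) − 10 = 1100/2047 in (≈ 0.537 in)
Ia = 0.2·(1100/2047) = 220/2047 in ≈ 0.107 in

S = 1100/2047 in ≈ 0.537 in; Ia = 220/2047 in ≈ 0.107 in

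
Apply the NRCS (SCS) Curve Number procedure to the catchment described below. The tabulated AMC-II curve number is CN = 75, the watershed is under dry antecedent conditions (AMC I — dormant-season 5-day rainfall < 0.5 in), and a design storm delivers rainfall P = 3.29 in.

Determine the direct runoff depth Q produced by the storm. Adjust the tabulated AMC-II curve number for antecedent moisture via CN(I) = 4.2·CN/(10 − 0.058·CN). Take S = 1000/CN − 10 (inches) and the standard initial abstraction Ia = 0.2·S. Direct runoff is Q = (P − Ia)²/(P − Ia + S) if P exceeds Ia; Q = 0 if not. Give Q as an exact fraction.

Adjust CN=75 to AMC I: 4.2·75/(10 − 0.058·75) → 315 ÷ (113/20) = 6300/113 ≈ 55.752
Retention S: 1000/CN − 10 with CN=55.752 → S = 500/63 ≈ 7.937 in
Ia = 0.2·(500/63) = 100/63 in ≈ 1.587 in
Excess rainfall: 3.290 − 1.587 = 1.703 in; P > Ia so Q > 0
Runoff Q = (P−Ia)²/(P−Ia+S) = (1.703)²/(1.703+7.937) = 115068529/382580100 ≈ 0.301 in

Q = 115068529/382580100 in ≈ 0.301 in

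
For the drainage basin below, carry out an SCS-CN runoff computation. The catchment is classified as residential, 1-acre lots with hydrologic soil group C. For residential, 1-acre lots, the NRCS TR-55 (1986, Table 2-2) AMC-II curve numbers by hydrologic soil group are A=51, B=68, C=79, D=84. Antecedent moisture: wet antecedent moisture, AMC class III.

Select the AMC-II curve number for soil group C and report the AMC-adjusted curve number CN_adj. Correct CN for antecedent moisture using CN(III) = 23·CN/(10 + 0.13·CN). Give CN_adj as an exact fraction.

CN_adj = 181700/2027 ≈ 89.640

NRCS table: residential, 1-acre lots, soil group C → CN(II) = 79
CN(III) from CN(II)=79: (23·79)/(10 + 0.13·79) = 181700/2027 ≈ 89.640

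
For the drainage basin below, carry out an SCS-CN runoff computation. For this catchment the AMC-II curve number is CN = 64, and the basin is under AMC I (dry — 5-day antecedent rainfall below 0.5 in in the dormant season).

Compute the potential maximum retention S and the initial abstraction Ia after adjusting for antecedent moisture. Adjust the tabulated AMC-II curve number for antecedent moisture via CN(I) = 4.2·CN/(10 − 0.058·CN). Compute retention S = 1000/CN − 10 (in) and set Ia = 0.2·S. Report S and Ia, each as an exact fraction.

S = 375/28 in ≈ 13.393 in; Ia = 75/28 in ≈ 2.679 in

Adjust CN=64 to AMC I: 4.2·64/(10 − 0.058·64) → (1344/5) ÷ (786/125) = 5600/131 ≈ 42.748
S = 1000/(5600/131) − 10 = 375/28 in ≈ 13.393 in
Ia = 0.2S: 0.2·13.393 = 2.679 in (exactly 75/28)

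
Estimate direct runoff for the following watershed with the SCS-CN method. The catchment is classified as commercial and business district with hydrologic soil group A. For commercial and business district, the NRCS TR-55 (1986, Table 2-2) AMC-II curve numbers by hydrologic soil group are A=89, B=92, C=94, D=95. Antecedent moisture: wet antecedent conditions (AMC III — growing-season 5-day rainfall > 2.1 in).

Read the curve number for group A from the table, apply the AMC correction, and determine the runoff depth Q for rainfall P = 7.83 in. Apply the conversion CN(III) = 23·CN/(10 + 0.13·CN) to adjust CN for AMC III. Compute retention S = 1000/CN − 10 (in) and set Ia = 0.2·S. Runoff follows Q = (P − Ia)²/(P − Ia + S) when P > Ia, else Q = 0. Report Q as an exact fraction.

Q = 2498931801601/346106964700 in ≈ 7.220 in

NRCS table: commercial and business district, soil group A → CN(II) = 89
Wet (AMC III): CN(III) = 23·89/(10 + 0.13·89) = 2047/(2157/100) = 204700/2157 ≈ 94.900
Max retention: S = 1000/(204700/2157) − 10 = 1100/2047 in (≈ 0.537 in)
Ia = 0.2·(1100/2047) = 220/2047 in ≈ 0.107 in
Excess rainfall: 7.830 − 0.107 = 7.723 in; P > Ia so Q > 0
Q = (1580801/204700)²/((1580801/204700) + 1100/2047) = (2498931801601/41902090000)/(1690801/204700) = 2498931801601/346106964700 in ≈ 7.220 in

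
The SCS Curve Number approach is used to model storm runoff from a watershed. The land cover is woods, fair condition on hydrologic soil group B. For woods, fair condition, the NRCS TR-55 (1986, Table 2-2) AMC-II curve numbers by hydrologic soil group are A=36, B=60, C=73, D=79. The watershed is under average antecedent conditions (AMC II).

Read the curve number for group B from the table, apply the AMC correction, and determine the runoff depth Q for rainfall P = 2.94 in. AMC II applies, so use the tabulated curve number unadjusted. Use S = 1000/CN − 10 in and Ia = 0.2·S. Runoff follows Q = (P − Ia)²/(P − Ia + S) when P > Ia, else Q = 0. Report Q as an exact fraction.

NRCS table: woods, fair condition, soil group B → CN(II) = 60
CN(II) = 60; AMC II needs no correction.
Max retention: S = 1000/60 − 10 = 20/3 in (≈ 6.667 in)
Ia = 0.2·(20/3) = 4/3 in ≈ 1.333 in
Since P=2.940 > Ia=1.333: effective rainfall P−Ia = 241/150 in
Q: (241/150)² ÷ (1241/150) = 58081/186150 in (≈ 0.312 in)

Q = 58081/186150 in ≈ 0.312 in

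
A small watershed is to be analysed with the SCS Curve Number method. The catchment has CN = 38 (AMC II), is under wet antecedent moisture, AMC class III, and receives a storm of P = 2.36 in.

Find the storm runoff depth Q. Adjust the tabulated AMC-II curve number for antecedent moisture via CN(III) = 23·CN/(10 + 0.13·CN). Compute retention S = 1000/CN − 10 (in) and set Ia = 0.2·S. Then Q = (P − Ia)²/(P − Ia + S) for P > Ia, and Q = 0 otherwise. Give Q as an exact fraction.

Q = 105740089/959029275 in ≈ 0.110 in

Wet (AMC III): CN(III) = 23·38/(10 + 0.13·38) = 874/(747/50) = 43700/747 ≈ 58.501
Max retention: S = 1000/(43700/747) − 10 = 3100/437 in (≈ 7.094 in)
Ia = 0.2·(3100/437) = 620/437 in ≈ 1.419 in
Excess rainfall: 2.360 − 1.419 = 0.941 in; P > Ia so Q > 0
Q = (10283/10925)²/((10283/10925) + 3100/437) = (105740089/119355625)/(87783/10925) = 105740089/959029275 in ≈ 0.110 in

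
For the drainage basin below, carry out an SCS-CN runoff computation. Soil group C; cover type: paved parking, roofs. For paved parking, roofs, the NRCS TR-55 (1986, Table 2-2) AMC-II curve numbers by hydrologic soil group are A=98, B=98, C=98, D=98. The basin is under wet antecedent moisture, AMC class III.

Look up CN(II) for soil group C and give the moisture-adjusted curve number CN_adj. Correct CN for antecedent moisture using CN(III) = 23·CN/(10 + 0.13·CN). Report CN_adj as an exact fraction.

NRCS table: paved parking, roofs, soil group C → CN(II) = 98
Wet (AMC III): CN(III) = 23·98/(10 + 0.13·98) = 2254/(1137/50) = 112700/1137 ≈ 99.120

CN_adj = 112700/1137 ≈ 99.120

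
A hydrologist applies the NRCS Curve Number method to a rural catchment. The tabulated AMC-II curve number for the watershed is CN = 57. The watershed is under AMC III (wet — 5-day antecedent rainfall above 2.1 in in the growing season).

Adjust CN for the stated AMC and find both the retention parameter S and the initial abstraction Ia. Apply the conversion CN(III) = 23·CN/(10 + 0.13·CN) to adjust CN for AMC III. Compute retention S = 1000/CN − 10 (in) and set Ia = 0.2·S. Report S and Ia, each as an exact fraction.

S = 4300/1311 in ≈ 3.280 in; Ia = 860/1311 in ≈ 0.656 in

Wet (AMC III): CN(III) = 23·57/(10 + 0.13·57) = 1311/(1741/100) = 131100/1741 ≈ 75.302
Retention S: 1000/CN − 10 with CN=75.302 → S = 4300/1311 ≈ 3.280 in
Ia = 0.2·(4300/1311) = 860/1311 in ≈ 0.656 in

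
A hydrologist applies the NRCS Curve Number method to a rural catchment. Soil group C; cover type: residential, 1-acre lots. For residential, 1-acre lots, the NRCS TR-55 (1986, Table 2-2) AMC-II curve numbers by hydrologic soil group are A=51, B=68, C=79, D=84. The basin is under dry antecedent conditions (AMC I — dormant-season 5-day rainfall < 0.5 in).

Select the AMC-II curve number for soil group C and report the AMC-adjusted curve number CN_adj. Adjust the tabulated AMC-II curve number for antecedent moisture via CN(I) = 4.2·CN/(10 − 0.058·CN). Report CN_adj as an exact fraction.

CN_adj = 7900/129 ≈ 61.240

NRCS table: residential, 1-acre lots, soil group C → CN(II) = 79
Dry (AMC I): CN(I) = 4.2·79/(10 − 0.058·79) = (1659/5)/(2709/500) = 7900/129 ≈ 61.240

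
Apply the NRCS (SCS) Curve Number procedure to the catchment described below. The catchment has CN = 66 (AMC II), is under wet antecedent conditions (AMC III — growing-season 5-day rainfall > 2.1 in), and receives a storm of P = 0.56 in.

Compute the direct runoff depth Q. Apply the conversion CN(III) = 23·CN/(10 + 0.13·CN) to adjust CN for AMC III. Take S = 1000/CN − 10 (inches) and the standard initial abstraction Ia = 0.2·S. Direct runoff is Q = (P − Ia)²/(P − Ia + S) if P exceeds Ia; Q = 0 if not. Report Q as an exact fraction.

Q = 2259938/423389175 in ≈ 0.005 in

Adjust CN=66 to AMC III: 23·66/(10 + 0.13·66) → 1518 ÷ (929/50) = 75900/929 ≈ 81.701
Max retention: S = 1000/(75900/929) − 10 = 1700/759 in (≈ 2.240 in)
Ia = 0.2·(1700/759) = 340/759 in ≈ 0.448 in
P − Ia = 0.560 − 0.448 = 2126/18975 ≈ 0.112 in (> 0, runoff occurs)
Runoff Q = (P−Ia)²/(P−Ia+S) = (0.112)²/(0.112+2.240) = 2259938/423389175 ≈ 0.005 in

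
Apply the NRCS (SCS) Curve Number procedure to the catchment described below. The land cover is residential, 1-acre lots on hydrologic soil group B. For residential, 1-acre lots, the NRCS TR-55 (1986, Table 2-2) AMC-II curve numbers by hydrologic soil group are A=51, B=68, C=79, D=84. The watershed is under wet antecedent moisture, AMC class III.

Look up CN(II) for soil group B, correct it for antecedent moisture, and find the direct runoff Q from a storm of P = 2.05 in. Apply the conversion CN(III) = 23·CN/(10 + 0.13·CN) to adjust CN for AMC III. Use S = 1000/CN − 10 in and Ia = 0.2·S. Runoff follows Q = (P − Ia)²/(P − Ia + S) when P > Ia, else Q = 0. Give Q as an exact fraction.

Q = 164634561/225458420 in ≈ 0.730 in

NRCS table: residential, 1-acre lots, soil group B → CN(II) = 68
Adjust CN=68 to AMC III: 23·68/(10 + 0.13·68) → 1564 ÷ (471/25) = 39100/471 ≈ 83.015
Retention S: 1000/CN − 10 with CN=83.015 → S = 800/391 ≈ 2.046 in
Initial abstraction Ia = S/5 = (800/391)/5 = 160/391 ≈ 0.409 in
Excess rainfall: 2.050 − 0.409 = 1.641 in; P > Ia so Q > 0
Q = (12831/7820)²/((12831/7820) + 800/391) = (164634561/61152400)/(28831/7820) = 164634561/225458420 in ≈ 0.730 in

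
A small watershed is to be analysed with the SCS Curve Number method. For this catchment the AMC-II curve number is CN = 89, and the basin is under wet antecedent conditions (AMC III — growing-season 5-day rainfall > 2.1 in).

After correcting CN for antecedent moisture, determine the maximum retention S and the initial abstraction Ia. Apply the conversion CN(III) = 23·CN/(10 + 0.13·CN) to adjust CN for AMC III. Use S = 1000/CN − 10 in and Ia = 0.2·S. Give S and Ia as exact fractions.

S = 1100/2047 in ≈ 0.537 in; Ia = 220/2047 in ≈ 0.107 in

Wet (AMC III): CN(III) = 23·89/(10 + 0.13·89) = 2047/(2157/100) = 204700/2157 ≈ 94.900
Retention S: 1000/CN − 10 with CN=94.900 → S = 1100/2047 ≈ 0.537 in
Initial abstraction Ia = S/5 = (1100/2047)/5 = 220/2047 ≈ 0.107 in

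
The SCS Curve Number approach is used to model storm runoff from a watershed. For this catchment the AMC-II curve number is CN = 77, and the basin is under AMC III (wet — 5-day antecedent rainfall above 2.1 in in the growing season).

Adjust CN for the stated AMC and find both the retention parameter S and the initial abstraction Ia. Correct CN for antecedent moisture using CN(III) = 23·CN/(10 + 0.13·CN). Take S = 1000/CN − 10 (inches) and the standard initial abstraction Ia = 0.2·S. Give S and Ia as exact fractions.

Adjust CN=77 to AMC III: 23·77/(10 + 0.13·77) → 1771 ÷ (2001/100) = 7700/87 ≈ 88.506
Max retention: S = 1000/(7700/87) − 10 = 100/77 in (≈ 1.299 in)
Ia = 0.2·(100/77) = 20/77 in ≈ 0.260 in

S = 100/77 in ≈ 1.299 in; Ia = 20/77 in ≈ 0.260 in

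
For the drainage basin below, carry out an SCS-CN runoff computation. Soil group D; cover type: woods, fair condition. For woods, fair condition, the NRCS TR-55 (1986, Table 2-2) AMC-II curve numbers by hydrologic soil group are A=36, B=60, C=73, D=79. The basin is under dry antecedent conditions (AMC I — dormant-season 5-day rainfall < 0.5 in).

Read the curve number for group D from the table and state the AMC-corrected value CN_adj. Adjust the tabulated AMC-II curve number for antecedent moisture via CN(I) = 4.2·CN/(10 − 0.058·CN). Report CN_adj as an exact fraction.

CN_adj = 7900/129 ≈ 61.240

NRCS table: woods, fair condition, soil group D → CN(II) = 79
Adjust CN=79 to AMC I: 4.2·79/(10 − 0.058·79) → (1659/5) ÷ (2709/500) = 7900/129 ≈ 61.240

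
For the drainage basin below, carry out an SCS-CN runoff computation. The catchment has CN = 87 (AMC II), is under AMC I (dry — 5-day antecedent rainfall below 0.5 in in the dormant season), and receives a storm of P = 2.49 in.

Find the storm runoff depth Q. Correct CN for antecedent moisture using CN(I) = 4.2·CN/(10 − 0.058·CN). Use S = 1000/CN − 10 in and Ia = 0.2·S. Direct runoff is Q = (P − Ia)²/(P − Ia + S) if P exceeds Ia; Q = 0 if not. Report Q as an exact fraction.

CN(I) from CN(II)=87: (4.2·87)/(10 − 0.058·87) = 182700/2477 ≈ 73.759
Max retention: S = 1000/(182700/2477) − 10 = 6500/1827 in (≈ 3.558 in)
Initial abstraction Ia = S/5 = (6500/1827)/5 = 1300/1827 ≈ 0.712 in
P − Ia = 2.490 − 0.712 = 324923/182700 ≈ 1.778 in (> 0, runoff occurs)
Runoff Q = (P−Ia)²/(P−Ia+S) = (1.778)²/(1.778+3.558) = 105574955929/178118432100 ≈ 0.593 in

Q = 105574955929/178118432100 in ≈ 0.593 in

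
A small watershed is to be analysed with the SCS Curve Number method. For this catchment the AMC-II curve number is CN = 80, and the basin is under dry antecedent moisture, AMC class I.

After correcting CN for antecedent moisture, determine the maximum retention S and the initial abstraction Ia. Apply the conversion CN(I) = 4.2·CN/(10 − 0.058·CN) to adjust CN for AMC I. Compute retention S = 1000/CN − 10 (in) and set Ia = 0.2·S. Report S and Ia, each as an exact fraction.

CN(I) from CN(II)=80: (4.2·80)/(10 − 0.058·80) = 4200/67 ≈ 62.687
Max retention: S = 1000/(4200/67) − 10 = 125/21 in (≈ 5.952 in)
Initial abstraction Ia = S/5 = (125/21)/5 = 25/21 ≈ 1.190 in

S = 125/21 in ≈ 5.952 in; Ia = 25/21 in ≈ 1.190 in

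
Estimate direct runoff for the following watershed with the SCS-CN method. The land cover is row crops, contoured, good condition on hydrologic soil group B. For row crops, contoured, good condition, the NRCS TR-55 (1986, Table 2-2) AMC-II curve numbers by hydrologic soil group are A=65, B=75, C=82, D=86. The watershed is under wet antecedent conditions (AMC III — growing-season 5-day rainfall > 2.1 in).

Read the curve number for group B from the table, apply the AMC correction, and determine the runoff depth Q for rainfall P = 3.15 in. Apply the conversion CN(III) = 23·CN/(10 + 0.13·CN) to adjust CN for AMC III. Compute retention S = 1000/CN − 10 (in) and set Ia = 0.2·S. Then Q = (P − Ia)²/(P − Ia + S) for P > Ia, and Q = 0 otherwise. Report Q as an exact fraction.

NRCS table: row crops, contoured, good condition, soil group B → CN(II) = 75
Wet (AMC III): CN(III) = 23·75/(10 + 0.13·75) = 1725/(79/4) = 6900/79 ≈ 87.342
Max retention: S = 1000/(6900/79) − 10 = 100/69 in (≈ 1.449 in)
Ia = 0.2S: 0.2·1.449 = 0.290 in (exactly 20/69)
P − Ia = 3.150 − 0.290 = 3947/1380 ≈ 2.860 in (> 0, runoff occurs)
Runoff Q = (P−Ia)²/(P−Ia+S) = (2.860)²/(2.860+1.449) = 15578809/8206860 ≈ 1.898 in

Q = 15578809/8206860 in ≈ 1.898 in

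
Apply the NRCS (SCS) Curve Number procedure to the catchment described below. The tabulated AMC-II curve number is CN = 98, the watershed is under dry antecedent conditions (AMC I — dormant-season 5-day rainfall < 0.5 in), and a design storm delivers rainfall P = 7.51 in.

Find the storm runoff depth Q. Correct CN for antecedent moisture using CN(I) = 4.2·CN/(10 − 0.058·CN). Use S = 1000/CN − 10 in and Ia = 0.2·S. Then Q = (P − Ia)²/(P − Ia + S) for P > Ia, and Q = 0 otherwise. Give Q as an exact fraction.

Q = 581831802841/83634959100 in ≈ 6.957 in

CN(I) from CN(II)=98: (4.2·98)/(10 − 0.058·98) = 102900/1079 ≈ 95.366
Max retention: S = 1000/(102900/1079) − 10 = 500/1029 in (≈ 0.486 in)
Ia = 0.2·(500/1029) = 100/1029 in ≈ 0.097 in
Excess rainfall: 7.510 − 0.097 = 7.413 in; P > Ia so Q > 0
Runoff Q = (P−Ia)²/(P−Ia+S) = (7.413)²/(7.413+0.486) = 581831802841/83634959100 ≈ 6.957 in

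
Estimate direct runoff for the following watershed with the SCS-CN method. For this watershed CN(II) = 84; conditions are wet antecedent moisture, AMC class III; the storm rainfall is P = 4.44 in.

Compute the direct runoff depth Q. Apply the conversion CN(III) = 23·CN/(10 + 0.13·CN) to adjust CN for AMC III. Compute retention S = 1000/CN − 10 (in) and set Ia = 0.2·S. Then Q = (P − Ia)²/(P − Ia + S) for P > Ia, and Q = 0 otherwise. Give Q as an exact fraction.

Adjust CN=84 to AMC III: 23·84/(10 + 0.13·84) → 1932 ÷ (523/25) = 48300/523 ≈ 92.352
Retention S: 1000/CN − 10 with CN=92.352 → S = 400/483 ≈ 0.828 in
Ia = 0.2·(400/483) = 80/483 in ≈ 0.166 in
Since P=4.440 > Ia=0.166: effective rainfall P−Ia = 51613/12075 in
Q: (51613/12075)² ÷ (61613/12075) = 2663901769/743976975 in (≈ 3.581 in)

Q = 2663901769/743976975 in ≈ 3.581 in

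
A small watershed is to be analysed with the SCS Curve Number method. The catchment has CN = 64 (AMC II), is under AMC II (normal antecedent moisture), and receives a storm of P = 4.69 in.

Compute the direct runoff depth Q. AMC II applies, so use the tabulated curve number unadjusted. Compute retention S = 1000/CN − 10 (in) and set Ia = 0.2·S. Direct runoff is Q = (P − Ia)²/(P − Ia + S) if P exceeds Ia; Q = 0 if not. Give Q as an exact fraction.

Average conditions: CN = 64 (no AMC adjustment).
Max retention: S = 1000/64 − 10 = 45/8 in (≈ 5.625 in)
Ia = 0.2S: 0.2·5.625 = 1.125 in (exactly 9/8)
P − Ia = 4.690 − 1.125 = 713/200 ≈ 3.565 in (> 0, runoff occurs)
Runoff Q = (P−Ia)²/(P−Ia+S) = (3.565)²/(3.565+5.625) = 508369/367600 ≈ 1.383 in

Q = 508369/367600 in ≈ 1.383 in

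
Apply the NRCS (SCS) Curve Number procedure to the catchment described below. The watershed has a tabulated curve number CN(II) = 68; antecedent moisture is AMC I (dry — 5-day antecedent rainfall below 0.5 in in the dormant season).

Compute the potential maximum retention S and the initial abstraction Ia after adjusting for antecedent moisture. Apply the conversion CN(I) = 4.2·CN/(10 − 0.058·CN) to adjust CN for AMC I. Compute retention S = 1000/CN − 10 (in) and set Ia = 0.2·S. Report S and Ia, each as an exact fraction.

S = 4000/357 in ≈ 11.204 in; Ia = 800/357 in ≈ 2.241 in

Adjust CN=68 to AMC I: 4.2·68/(10 − 0.058·68) → (1428/5) ÷ (757/125) = 35700/757 ≈ 47.160
Max retention: S = 1000/(35700/757) − 10 = 4000/357 in (≈ 11.204 in)
Ia = 0.2S: 0.2·11.204 = 2.241 in (exactly 800/357)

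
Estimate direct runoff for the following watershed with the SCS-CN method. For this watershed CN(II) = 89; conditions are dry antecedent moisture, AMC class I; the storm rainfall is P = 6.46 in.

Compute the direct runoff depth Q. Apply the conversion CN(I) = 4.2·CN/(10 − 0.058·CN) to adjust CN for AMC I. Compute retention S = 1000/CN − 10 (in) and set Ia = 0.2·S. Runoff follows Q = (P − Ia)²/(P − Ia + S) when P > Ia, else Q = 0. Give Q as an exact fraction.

Dry (AMC I): CN(I) = 4.2·89/(10 − 0.058·89) = (1869/5)/(2419/500) = 186900/2419 ≈ 77.263
Max retention: S = 1000/(186900/2419) − 10 = 5500/1869 in (≈ 2.943 in)
Initial abstraction Ia = S/5 = (5500/1869)/5 = 1100/1869 ≈ 0.589 in
Excess rainfall: 6.460 − 0.589 = 5.871 in; P > Ia so Q > 0
Runoff Q = (P−Ia)²/(P−Ia+S) = (5.871)²/(5.871+2.943) = 301057423969/76973550150 ≈ 3.911 in

Q = 301057423969/76973550150 in ≈ 3.911 in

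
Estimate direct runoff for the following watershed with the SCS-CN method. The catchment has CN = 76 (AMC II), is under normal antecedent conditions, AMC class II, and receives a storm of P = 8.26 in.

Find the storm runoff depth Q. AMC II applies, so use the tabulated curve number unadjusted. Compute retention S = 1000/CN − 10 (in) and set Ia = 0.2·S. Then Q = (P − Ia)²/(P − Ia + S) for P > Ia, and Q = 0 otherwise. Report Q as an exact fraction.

Q = 52519009/9734650 in ≈ 5.395 in

Average conditions: CN = 76 (no AMC adjustment).
S = 1000/76 − 10 = 60/19 in ≈ 3.158 in
Ia = 0.2S: 0.2·3.158 = 0.632 in (exactly 12/19)
P − Ia = 8.260 − 0.632 = 7247/950 ≈ 7.628 in (> 0, runoff occurs)
Runoff Q = (P−Ia)²/(P−Ia+S) = (7.628)²/(7.628+3.158) = 52519009/9734650 ≈ 5.395 in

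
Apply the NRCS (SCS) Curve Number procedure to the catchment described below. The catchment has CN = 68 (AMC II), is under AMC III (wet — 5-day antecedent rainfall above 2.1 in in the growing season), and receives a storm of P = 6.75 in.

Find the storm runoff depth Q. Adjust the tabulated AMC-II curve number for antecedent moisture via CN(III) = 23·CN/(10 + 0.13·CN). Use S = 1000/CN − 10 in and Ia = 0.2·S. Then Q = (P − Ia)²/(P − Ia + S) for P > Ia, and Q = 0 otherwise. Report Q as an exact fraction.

Adjust CN=68 to AMC III: 23·68/(10 + 0.13·68) → 1564 ÷ (471/25) = 39100/471 ≈ 83.015
Max retention: S = 1000/(39100/471) − 10 = 800/391 in (≈ 2.046 in)
Ia = 0.2·(800/391) = 160/391 in ≈ 0.409 in
P − Ia = 6.750 − 0.409 = 9917/1564 ≈ 6.341 in (> 0, runoff occurs)
Runoff Q = (P−Ia)²/(P−Ia+S) = (6.341)²/(6.341+2.046) = 98346889/20514988 ≈ 4.794 in

Q = 98346889/20514988 in ≈ 4.794 in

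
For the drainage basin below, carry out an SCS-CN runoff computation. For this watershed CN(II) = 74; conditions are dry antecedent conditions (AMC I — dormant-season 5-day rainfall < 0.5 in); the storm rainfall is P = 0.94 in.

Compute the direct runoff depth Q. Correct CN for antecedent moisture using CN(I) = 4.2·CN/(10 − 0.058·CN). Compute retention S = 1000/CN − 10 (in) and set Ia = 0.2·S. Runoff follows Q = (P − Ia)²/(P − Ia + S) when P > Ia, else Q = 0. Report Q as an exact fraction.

Q = 0 in ≈ 0.000 in

Dry (AMC I): CN(I) = 4.2·74/(10 − 0.058·74) = (1554/5)/(1427/250) = 77700/1427 ≈ 54.450
Max retention: S = 1000/(77700/1427) − 10 = 6500/777 in (≈ 8.366 in)
Initial abstraction Ia = S/5 = (6500/777)/5 = 1300/777 ≈ 1.673 in
P = 0.940 ≤ Ia = 1.673 in: entire storm abstracted, Q = 0.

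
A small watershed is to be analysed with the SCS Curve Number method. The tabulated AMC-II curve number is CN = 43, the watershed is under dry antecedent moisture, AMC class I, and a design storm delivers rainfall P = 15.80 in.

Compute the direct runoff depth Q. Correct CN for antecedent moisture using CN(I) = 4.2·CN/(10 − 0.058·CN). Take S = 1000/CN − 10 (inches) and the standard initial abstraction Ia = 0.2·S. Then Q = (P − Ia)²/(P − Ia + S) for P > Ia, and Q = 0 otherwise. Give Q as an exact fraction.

CN(I) from CN(II)=43: (4.2·43)/(10 − 0.058·43) = 30100/1251 ≈ 24.061
Retention S: 1000/CN − 10 with CN=24.061 → S = 9500/301 ≈ 31.561 in
Ia = 0.2·(9500/301) = 1900/301 in ≈ 6.312 in
P − Ia = 15.800 − 6.312 = 14279/1505 ≈ 9.488 in (> 0, runoff occurs)
Q: (14279/1505)² ÷ (61779/1505) = 203889841/92977395 in (≈ 2.193 in)

Q = 203889841/92977395 in ≈ 2.193 in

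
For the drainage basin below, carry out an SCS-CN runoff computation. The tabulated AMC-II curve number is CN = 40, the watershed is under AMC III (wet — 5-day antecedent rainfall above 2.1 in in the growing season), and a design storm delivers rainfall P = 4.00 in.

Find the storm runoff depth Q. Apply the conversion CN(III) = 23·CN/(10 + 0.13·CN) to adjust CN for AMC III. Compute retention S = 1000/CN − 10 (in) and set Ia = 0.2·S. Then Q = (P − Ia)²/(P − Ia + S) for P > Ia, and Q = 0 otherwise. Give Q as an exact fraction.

Q = 961/1219 in ≈ 0.788 in

Adjust CN=40 to AMC III: 23·40/(10 + 0.13·40) → 920 ÷ (76/5) = 1150/19 ≈ 60.526
Max retention: S = 1000/(1150/19) − 10 = 150/23 in (≈ 6.522 in)
Initial abstraction Ia = S/5 = (150/23)/5 = 30/23 ≈ 1.304 in
Since P=4.000 > Ia=1.304: effective rainfall P−Ia = 62/23 in
Runoff Q = (P−Ia)²/(P−Ia+S) = (2.696)²/(2.696+6.522) = 961/1219 ≈ 0.788 in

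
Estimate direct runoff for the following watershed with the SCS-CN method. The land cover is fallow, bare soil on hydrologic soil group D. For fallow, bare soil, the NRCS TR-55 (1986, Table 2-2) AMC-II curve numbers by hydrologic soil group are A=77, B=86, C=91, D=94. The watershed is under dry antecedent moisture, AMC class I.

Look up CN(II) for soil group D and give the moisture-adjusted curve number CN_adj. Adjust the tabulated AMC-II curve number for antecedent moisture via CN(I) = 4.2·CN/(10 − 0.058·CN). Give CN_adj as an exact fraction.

CN_adj = 32900/379 ≈ 86.807

NRCS table: fallow, bare soil, soil group D → CN(II) = 94
CN(I) from CN(II)=94: (4.2·94)/(10 − 0.058·94) = 32900/379 ≈ 86.807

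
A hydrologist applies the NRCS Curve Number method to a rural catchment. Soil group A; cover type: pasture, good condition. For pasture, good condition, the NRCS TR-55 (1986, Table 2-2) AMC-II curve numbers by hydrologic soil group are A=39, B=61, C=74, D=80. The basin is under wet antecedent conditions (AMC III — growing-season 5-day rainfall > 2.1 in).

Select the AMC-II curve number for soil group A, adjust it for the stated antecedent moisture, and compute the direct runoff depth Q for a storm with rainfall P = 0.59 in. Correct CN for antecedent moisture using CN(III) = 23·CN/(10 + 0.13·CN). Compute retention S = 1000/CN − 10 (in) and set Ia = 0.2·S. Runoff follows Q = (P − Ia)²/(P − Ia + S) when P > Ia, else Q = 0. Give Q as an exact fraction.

Q = 0 in ≈ 0.000 in

NRCS table: pasture, good condition, soil group A → CN(II) = 39
Wet (AMC III): CN(III) = 23·39/(10 + 0.13·39) = 897/(1507/100) = 89700/1507 ≈ 59.522
S = 1000/(89700/1507) − 10 = 6100/897 in ≈ 6.800 in
Ia = 0.2·(6100/897) = 1220/897 in ≈ 1.360 in
P = 0.590 ≤ Ia = 1.360 in: entire storm abstracted, Q = 0.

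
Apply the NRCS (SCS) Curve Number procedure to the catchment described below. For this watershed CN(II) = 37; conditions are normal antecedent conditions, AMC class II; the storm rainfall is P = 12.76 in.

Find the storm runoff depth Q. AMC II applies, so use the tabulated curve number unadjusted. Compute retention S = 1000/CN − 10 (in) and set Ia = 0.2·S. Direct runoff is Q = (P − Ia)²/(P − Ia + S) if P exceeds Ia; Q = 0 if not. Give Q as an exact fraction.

Q = 74874409/22572775 in ≈ 3.317 in

AMC II — tabulated CN = 37 applies directly.
S = 1000/37 − 10 = 630/37 in ≈ 17.027 in
Ia = 0.2·(630/37) = 126/37 in ≈ 3.405 in
Excess rainfall: 12.760 − 3.405 = 9.355 in; P > Ia so Q > 0
Runoff Q = (P−Ia)²/(P−Ia+S) = (9.355)²/(9.355+17.027) = 74874409/22572775 ≈ 3.317 in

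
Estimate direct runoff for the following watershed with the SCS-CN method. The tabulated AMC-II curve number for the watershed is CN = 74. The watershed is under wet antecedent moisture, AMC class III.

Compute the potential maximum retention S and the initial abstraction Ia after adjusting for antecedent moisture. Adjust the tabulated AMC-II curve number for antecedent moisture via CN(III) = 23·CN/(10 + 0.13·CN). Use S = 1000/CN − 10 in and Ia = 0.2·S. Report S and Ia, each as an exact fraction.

Wet (AMC III): CN(III) = 23·74/(10 + 0.13·74) = 1702/(981/50) = 85100/981 ≈ 86.748
Max retention: S = 1000/(85100/981) − 10 = 1300/851 in (≈ 1.528 in)
Ia = 0.2S: 0.2·1.528 = 0.306 in (exactly 260/851)

S = 1300/851 in ≈ 1.528 in; Ia = 260/851 in ≈ 0.306 in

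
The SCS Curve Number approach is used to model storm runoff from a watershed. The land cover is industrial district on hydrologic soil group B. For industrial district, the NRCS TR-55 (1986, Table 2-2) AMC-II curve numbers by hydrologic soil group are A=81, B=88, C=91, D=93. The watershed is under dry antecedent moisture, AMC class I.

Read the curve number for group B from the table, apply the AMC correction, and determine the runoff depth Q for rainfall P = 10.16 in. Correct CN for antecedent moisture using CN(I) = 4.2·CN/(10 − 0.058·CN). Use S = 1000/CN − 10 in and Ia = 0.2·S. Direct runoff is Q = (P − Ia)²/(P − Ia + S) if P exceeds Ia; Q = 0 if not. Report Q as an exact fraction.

Q = 167591432/23637075 in ≈ 7.090 in

NRCS table: industrial district, soil group B → CN(II) = 88
Dry (AMC I): CN(I) = 4.2·88/(10 − 0.058·88) = (1848/5)/(612/125) = 3850/51 ≈ 75.490
Max retention: S = 1000/(3850/51) − 10 = 250/77 in (≈ 3.247 in)
Initial abstraction Ia = S/5 = (250/77)/5 = 50/77 ≈ 0.649 in
Since P=10.160 > Ia=0.649: effective rainfall P−Ia = 18308/1925 in
Runoff Q = (P−Ia)²/(P−Ia+S) = (9.511)²/(9.511+3.247) = 167591432/23637075 ≈ 7.090 in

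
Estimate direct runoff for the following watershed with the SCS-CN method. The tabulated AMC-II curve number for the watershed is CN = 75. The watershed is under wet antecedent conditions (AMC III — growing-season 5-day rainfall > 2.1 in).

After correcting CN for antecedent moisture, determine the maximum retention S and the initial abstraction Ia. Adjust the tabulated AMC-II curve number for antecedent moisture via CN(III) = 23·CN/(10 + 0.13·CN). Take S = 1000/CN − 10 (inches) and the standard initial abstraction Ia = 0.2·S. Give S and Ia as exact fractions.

S = 100/69 in ≈ 1.449 in; Ia = 20/69 in ≈ 0.290 in

Adjust CN=75 to AMC III: 23·75/(10 + 0.13·75) → 1725 ÷ (79/4) = 6900/79 ≈ 87.342
S = 1000/(6900/79) − 10 = 100/69 in ≈ 1.449 in
Ia = 0.2S: 0.2·1.449 = 0.290 in (exactly 20/69)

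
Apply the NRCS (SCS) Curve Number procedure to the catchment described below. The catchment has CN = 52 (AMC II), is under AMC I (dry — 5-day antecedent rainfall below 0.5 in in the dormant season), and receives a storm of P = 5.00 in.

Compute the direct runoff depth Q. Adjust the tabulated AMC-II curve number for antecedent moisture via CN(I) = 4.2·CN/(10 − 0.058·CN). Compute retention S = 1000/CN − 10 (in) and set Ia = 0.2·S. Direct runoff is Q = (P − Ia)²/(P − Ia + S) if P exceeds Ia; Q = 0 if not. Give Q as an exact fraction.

Q = 605/37401 in ≈ 0.016 in

CN(I) from CN(II)=52: (4.2·52)/(10 − 0.058·52) = 9100/291 ≈ 31.271
Retention S: 1000/CN − 10 with CN=31.271 → S = 2000/91 ≈ 21.978 in
Ia = 0.2S: 0.2·21.978 = 4.396 in (exactly 400/91)
Since P=5.000 > Ia=4.396: effective rainfall P−Ia = 55/91 in
Q = (55/91)²/((55/91) + 2000/91) = (3025/8281)/(2055/91) = 605/37401 in ≈ 0.016 in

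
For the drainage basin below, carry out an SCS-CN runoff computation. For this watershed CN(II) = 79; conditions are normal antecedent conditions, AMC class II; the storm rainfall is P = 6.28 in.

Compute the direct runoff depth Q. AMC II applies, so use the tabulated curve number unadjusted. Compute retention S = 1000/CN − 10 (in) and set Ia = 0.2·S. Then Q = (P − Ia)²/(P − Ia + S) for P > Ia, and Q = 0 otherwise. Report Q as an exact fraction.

Q = 128890609/32790925 in ≈ 3.931 in

AMC II — tabulated CN = 79 applies directly.
Retention S: 1000/CN − 10 with CN=79.000 → S = 210/79 ≈ 2.658 in
Ia = 0.2S: 0.2·2.658 = 0.532 in (exactly 42/79)
Since P=6.280 > Ia=0.532: effective rainfall P−Ia = 11353/1975 in
Q: (11353/1975)² ÷ (16603/1975) = 128890609/32790925 in (≈ 3.931 in)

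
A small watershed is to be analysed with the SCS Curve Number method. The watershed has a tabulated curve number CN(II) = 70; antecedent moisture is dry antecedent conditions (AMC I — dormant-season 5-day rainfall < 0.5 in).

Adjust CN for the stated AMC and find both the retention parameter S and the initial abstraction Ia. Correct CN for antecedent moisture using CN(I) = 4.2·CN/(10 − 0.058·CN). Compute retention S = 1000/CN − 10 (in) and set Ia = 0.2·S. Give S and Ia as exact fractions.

Dry (AMC I): CN(I) = 4.2·70/(10 − 0.058·70) = 294/(297/50) = 4900/99 ≈ 49.495
S = 1000/(4900/99) − 10 = 500/49 in ≈ 10.204 in
Ia = 0.2S: 0.2·10.204 = 2.041 in (exactly 100/49)

S = 500/49 in ≈ 10.204 in; Ia = 100/49 in ≈ 2.041 in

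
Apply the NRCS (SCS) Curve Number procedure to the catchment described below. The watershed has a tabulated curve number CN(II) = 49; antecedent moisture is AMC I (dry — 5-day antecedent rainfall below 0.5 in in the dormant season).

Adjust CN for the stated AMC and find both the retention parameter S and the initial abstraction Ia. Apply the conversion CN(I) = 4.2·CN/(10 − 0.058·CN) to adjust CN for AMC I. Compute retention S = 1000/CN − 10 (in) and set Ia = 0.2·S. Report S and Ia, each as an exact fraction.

S = 8500/343 in ≈ 24.781 in; Ia = 1700/343 in ≈ 4.956 in

Adjust CN=49 to AMC I: 4.2·49/(10 − 0.058·49) → (1029/5) ÷ (3579/500) = 34300/1193 ≈ 28.751
S = 1000/(34300/1193) − 10 = 8500/343 in ≈ 24.781 in
Initial abstraction Ia = S/5 = (8500/343)/5 = 1700/343 ≈ 4.956 in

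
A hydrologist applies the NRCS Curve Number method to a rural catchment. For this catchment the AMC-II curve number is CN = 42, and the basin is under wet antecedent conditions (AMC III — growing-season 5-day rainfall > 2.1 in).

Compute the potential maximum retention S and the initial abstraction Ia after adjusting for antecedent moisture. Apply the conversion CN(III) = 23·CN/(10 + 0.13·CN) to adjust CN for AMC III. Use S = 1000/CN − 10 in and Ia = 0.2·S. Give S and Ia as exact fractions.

Adjust CN=42 to AMC III: 23·42/(10 + 0.13·42) → 966 ÷ (773/50) = 48300/773 ≈ 62.484
S = 1000/(48300/773) − 10 = 2900/483 in ≈ 6.004 in
Ia = 0.2·(2900/483) = 580/483 in ≈ 1.201 in

S = 2900/483 in ≈ 6.004 in; Ia = 580/483 in ≈ 1.201 in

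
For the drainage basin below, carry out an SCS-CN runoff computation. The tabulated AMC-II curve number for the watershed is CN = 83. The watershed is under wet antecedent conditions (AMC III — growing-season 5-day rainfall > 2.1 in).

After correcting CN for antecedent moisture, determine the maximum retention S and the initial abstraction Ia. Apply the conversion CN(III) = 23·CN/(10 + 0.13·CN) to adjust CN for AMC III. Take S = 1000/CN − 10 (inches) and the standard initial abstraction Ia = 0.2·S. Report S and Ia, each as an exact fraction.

CN(III) from CN(II)=83: (23·83)/(10 + 0.13·83) = 190900/2079 ≈ 91.823
Retention S: 1000/CN − 10 with CN=91.823 → S = 1700/1909 ≈ 0.891 in
Ia = 0.2S: 0.2·0.891 = 0.178 in (exactly 340/1909)

S = 1700/1909 in ≈ 0.891 in; Ia = 340/1909 in ≈ 0.178 in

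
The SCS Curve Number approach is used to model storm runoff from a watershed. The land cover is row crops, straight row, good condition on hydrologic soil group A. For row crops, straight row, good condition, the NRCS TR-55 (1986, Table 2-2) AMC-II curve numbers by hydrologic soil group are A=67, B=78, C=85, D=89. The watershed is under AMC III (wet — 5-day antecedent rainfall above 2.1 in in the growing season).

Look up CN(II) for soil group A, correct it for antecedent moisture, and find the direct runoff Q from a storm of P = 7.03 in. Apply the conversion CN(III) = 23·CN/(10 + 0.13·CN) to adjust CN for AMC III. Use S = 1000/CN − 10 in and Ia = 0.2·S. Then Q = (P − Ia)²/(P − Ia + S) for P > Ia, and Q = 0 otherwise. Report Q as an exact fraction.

Q = 1034946086329/207622474300 in ≈ 4.985 in

NRCS table: row crops, straight row, good condition, soil group A → CN(II) = 67
Adjust CN=67 to AMC III: 23·67/(10 + 0.13·67) → 1541 ÷ (1871/100) = 154100/1871 ≈ 82.362
Retention S: 1000/CN − 10 with CN=82.362 → S = 3300/1541 ≈ 2.141 in
Ia = 0.2S: 0.2·2.141 = 0.428 in (exactly 660/1541)
Since P=7.030 > Ia=0.428: effective rainfall P−Ia = 1017323/154100 in
Q = (1017323/154100)²/((1017323/154100) + 3300/1541) = (1034946086329/23746810000)/(1347323/154100) = 1034946086329/207622474300 in ≈ 4.985 in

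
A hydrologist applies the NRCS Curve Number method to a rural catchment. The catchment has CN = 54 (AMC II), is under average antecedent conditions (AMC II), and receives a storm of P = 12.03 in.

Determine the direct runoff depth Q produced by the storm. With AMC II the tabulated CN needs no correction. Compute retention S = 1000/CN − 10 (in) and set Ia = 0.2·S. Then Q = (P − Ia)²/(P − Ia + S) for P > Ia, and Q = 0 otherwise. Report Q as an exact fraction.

CN(II) = 54; AMC II needs no correction.
S = 1000/54 − 10 = 230/27 in ≈ 8.519 in
Initial abstraction Ia = S/5 = (230/27)/5 = 46/27 ≈ 1.704 in
Excess rainfall: 12.030 − 1.704 = 10.326 in; P > Ia so Q > 0
Runoff Q = (P−Ia)²/(P−Ia+S) = (10.326)²/(10.326+8.519) = 777350161/137378700 ≈ 5.658 in

Q = 777350161/137378700 in ≈ 5.658 in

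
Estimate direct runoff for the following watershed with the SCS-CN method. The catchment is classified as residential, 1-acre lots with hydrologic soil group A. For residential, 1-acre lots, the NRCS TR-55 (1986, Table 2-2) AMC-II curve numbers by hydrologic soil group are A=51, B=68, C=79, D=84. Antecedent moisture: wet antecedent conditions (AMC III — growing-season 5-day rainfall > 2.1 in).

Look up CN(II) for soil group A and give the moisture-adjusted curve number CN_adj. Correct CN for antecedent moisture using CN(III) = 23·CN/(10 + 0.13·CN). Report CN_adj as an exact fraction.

NRCS table: residential, 1-acre lots, soil group A → CN(II) = 51
Wet (AMC III): CN(III) = 23·51/(10 + 0.13·51) = 1173/(1663/100) = 117300/1663 ≈ 70.535

CN_adj = 117300/1663 ≈ 70.535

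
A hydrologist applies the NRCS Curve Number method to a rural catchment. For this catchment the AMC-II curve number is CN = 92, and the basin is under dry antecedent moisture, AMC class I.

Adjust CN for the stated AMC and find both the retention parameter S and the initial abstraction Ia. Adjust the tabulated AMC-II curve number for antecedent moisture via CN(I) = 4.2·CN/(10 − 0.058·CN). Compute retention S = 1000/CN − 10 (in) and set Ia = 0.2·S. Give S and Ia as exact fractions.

S = 1000/483 in ≈ 2.070 in; Ia = 200/483 in ≈ 0.414 in

Adjust CN=92 to AMC I: 4.2·92/(10 − 0.058·92) → (1932/5) ÷ (583/125) = 48300/583 ≈ 82.847
Retention S: 1000/CN − 10 with CN=82.847 → S = 1000/483 ≈ 2.070 in
Ia = 0.2S: 0.2·2.070 = 0.414 in (exactly 200/483)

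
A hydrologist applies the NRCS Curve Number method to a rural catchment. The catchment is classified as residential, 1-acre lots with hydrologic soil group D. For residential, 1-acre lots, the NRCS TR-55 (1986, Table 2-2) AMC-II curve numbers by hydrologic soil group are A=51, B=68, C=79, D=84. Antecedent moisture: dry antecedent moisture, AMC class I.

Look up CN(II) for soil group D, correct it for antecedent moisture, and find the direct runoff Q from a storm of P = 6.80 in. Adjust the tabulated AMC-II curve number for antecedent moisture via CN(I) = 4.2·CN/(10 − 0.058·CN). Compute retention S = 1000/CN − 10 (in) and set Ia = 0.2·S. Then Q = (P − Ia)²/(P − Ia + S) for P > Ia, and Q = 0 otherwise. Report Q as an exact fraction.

Q = 84422018/25350885 in ≈ 3.330 in

NRCS table: residential, 1-acre lots, soil group D → CN(II) = 84
CN(I) from CN(II)=84: (4.2·84)/(10 − 0.058·84) = 44100/641 ≈ 68.799
Max retention: S = 1000/(44100/641) − 10 = 2000/441 in (≈ 4.535 in)
Ia = 0.2S: 0.2·4.535 = 0.907 in (exactly 400/441)
Excess rainfall: 6.800 − 0.907 = 5.893 in; P > Ia so Q > 0
Runoff Q = (P−Ia)²/(P−Ia+S) = (5.893)²/(5.893+4.535) = 84422018/25350885 ≈ 3.330 in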